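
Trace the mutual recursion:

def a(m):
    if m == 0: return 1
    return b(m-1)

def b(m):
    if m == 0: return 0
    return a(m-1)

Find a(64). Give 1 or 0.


a(64) = b(63)
b(63) = a(62)
a(62) = b(61)
b(61) = a(60)
a(60) = b(59)
b(59) = a(58)
a(58) = b(57)
b(57) = a(56)
a(56) = b(55)
b(55) = a(54)
a(54) = b(53)
b(53) = a(52)
a(52) = b(51)
b(51) = a(50)
a(50) = b(49)
b(49) = a(48)
a(48) = b(47)
b(47) = a(46)
a(46) = b(45)
b(45) = a(44)
a(44) = b(43)
b(43) = a(42)
a(42) = b(41)
b(41) = a(40)
a(40) = b(39)
b(39) = a(38)
a(38) = b(37)
b(37) = a(36)
a(36) = b(35)
b(35) = a(34)
a(34) = b(33)
b(33) = a(32)
a(32) = b(31)
b(31) = a(30)
a(30) = b(29)
b(29) = a(28)
a(28) = b(27)
b(27) = a(26)
a(26) = b(25)
b(25) = a(24)
a(24) = b(23)
b(23) = a(22)
a(22) = b(21)
b(21) = a(20)
a(20) = b(19)
b(19) = a(18)
a(18) = b(17)
b(17) = a(16)
a(16) = b(15)
b(15) = a(14)
a(14) = b(13)
b(13) = a(12)
a(12) = b(11)
b(11) = a(10)
a(10) = b(9)
b(9) = a(8)
a(8) = b(7)
b(7) = a(6)
a(6) = b(5)
b(5) = a(4)
a(4) = b(3)
b(3) = a(2)
a(2) = b(1)
b(1) = a(0)
a(0) = 1  (base case)
Result: 1

1


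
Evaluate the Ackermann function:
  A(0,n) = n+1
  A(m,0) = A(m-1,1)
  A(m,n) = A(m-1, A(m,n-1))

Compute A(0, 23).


A(0, 23) = 24
Result: A(0, 23) = 24

24


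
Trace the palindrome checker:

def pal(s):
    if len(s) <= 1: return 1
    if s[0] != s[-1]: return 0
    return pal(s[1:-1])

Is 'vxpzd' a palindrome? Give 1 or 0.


pal('vxpzd'): s[0]='v' != s[-1]='d' -> return 0
Result: 0 (not a palindrome)

0


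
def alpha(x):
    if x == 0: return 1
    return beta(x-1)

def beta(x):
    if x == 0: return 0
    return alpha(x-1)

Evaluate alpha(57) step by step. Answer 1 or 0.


alpha(57) = beta(56)
beta(56) = alpha(55)
alpha(55) = beta(54)
beta(54) = alpha(53)
alpha(53) = beta(52)
beta(52) = alpha(51)
alpha(51) = beta(50)
beta(50) = alpha(49)
alpha(49) = beta(48)
beta(48) = alpha(47)
alpha(47) = beta(46)
beta(46) = alpha(45)
alpha(45) = beta(44)
beta(44) = alpha(43)
alpha(43) = beta(42)
beta(42) = alpha(41)
alpha(41) = beta(40)
beta(40) = alpha(39)
alpha(39) = beta(38)
beta(38) = alpha(37)
alpha(37) = beta(36)
beta(36) = alpha(35)
alpha(35) = beta(34)
beta(34) = alpha(33)
alpha(33) = beta(32)
beta(32) = alpha(31)
alpha(31) = beta(30)
beta(30) = alpha(29)
alpha(29) = beta(28)
beta(28) = alpha(27)
alpha(27) = beta(26)
beta(26) = alpha(25)
alpha(25) = beta(24)
beta(24) = alpha(23)
alpha(23) = beta(22)
beta(22) = alpha(21)
alpha(21) = beta(20)
beta(20) = alpha(19)
alpha(19) = beta(18)
beta(18) = alpha(17)
alpha(17) = beta(16)
beta(16) = alpha(15)
alpha(15) = beta(14)
beta(14) = alpha(13)
alpha(13) = beta(12)
beta(12) = alpha(11)
alpha(11) = beta(10)
beta(10) = alpha(9)
alpha(9) = beta(8)
beta(8) = alpha(7)
alpha(7) = beta(6)
beta(6) = alpha(5)
alpha(5) = beta(4)
beta(4) = alpha(3)
alpha(3) = beta(2)
beta(2) = alpha(1)
alpha(1) = beta(0)
beta(0) = 0  (base case)
Result: 0

0


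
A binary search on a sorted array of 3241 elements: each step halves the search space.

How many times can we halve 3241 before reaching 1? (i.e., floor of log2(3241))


3241 / 2 = 1620
1620 / 2 = 810
810 / 2 = 405
405 / 2 = 202
202 / 2 = 101
101 / 2 = 50
50 / 2 = 25
25 / 2 = 12
12 / 2 = 6
6 / 2 = 3
3 / 2 = 1
Reached 1 after 11 halvings

11


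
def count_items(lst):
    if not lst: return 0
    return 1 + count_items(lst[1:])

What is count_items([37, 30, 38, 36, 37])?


count_items([37, 30, 38, 36, 37]) = 1 + count_items([30, 38, 36, 37])
count_items([30, 38, 36, 37]) = 1 + count_items([38, 36, 37])
count_items([38, 36, 37]) = 1 + count_items([36, 37])
count_items([36, 37]) = 1 + count_items([37])
count_items([37]) = 1 + count_items([])
count_items([]) = 0  (base case)
Unwinding: 1 + 1 + 1 + 1 + 1 + 0 = 5

5


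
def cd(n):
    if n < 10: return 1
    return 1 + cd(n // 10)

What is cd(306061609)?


cd(306061609) = 1 + cd(30606160)
cd(30606160) = 1 + cd(3060616)
cd(3060616) = 1 + cd(306061)
cd(306061) = 1 + cd(30606)
cd(30606) = 1 + cd(3060)
cd(3060) = 1 + cd(306)
cd(306) = 1 + cd(30)
cd(30) = 1 + cd(3)
cd(3) = 1  (base case: 3 < 10)
Unwinding: 1 + 1 + 1 + 1 + 1 + 1 + 1 + 1 + 1 = 9

9


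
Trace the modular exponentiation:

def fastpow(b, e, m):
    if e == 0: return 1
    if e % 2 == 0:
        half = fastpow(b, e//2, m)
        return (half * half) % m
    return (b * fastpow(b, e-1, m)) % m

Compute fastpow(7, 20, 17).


fastpow(7, 20, 17): e is even, compute fastpow(7, 10, 17)
  fastpow(7, 10, 17): e is even, compute fastpow(7, 5, 17)
    fastpow(7, 5, 17): e is odd, compute fastpow(7, 4, 17)
      fastpow(7, 4, 17): e is even, compute fastpow(7, 2, 17)
        fastpow(7, 2, 17): e is even, compute fastpow(7, 1, 17)
          fastpow(7, 1, 17): e is odd, compute fastpow(7, 0, 17)
          fastpow(7, 0, 17) = 1
          (7 * 1) % 17 = 7
        half=7, (7*7) % 17 = 15
      half=15, (15*15) % 17 = 4
    (7 * 4) % 17 = 11
  half=11, (11*11) % 17 = 2
half=2, (2*2) % 17 = 4

4


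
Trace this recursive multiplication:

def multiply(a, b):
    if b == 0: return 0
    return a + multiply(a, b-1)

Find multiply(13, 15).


multiply(13, 15) = 13 + multiply(13, 14)
multiply(13, 14) = 13 + multiply(13, 13)
multiply(13, 13) = 13 + multiply(13, 12)
multiply(13, 12) = 13 + multiply(13, 11)
multiply(13, 11) = 13 + multiply(13, 10)
multiply(13, 10) = 13 + multiply(13, 9)
multiply(13, 9) = 13 + multiply(13, 8)
multiply(13, 8) = 13 + multiply(13, 7)
multiply(13, 7) = 13 + multiply(13, 6)
multiply(13, 6) = 13 + multiply(13, 5)
multiply(13, 5) = 13 + multiply(13, 4)
multiply(13, 4) = 13 + multiply(13, 3)
multiply(13, 3) = 13 + multiply(13, 2)
multiply(13, 2) = 13 + multiply(13, 1)
multiply(13, 1) = 13 + multiply(13, 0)
multiply(13, 0) = 0  (base case)
Total: 13 + 13 + 13 + 13 + 13 + 13 + 13 + 13 + 13 + 13 + 13 + 13 + 13 + 13 + 13 + 0 = 195

195


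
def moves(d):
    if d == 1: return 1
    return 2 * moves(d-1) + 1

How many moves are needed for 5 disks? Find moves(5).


moves(5) = 2 * moves(4) + 1
moves(4) = 2 * moves(3) + 1
moves(3) = 2 * moves(2) + 1
moves(2) = 2 * moves(1) + 1
moves(1) = 1  (base case)
moves(2) = 2 * 1 + 1 = 3
moves(3) = 2 * 3 + 1 = 7
moves(4) = 2 * 7 + 1 = 15
moves(5) = 2 * 15 + 1 = 31

31


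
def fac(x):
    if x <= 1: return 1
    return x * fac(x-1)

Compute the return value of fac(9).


fac(9)
= 9 * fac(8)
= 9 * 8 * fac(7)
= 9 * 8 * 7 * fac(6)
= 9 * 8 * 7 * 6 * fac(5)
= 9 * 8 * 7 * 6 * 5 * fac(4)
= 9 * 8 * 7 * 6 * 5 * 4 * fac(3)
= 9 * 8 * 7 * 6 * 5 * 4 * 3 * fac(2)
= 9 * 8 * 7 * 6 * 5 * 4 * 3 * 2 * fac(1)
= 9 * 8 * 7 * 6 * 5 * 4 * 3 * 2 * 1
= 362880

362880


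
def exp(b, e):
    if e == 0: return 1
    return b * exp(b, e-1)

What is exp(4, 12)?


exp(4, 12)
= 4 * exp(4, 11)
= 4 * 4 * exp(4, 10)
= 4 * 4 * 4 * exp(4, 9)
= 4 * 4 * 4 * 4 * exp(4, 8)
= 4 * 4 * 4 * 4 * 4 * exp(4, 7)
= 4 * 4 * 4 * 4 * 4 * 4 * exp(4, 6)
= 4 * 4 * 4 * 4 * 4 * 4 * 4 * exp(4, 5)
= 4 * 4 * 4 * 4 * 4 * 4 * 4 * 4 * exp(4, 4)
= 4 * 4 * 4 * 4 * 4 * 4 * 4 * 4 * 4 * exp(4, 3)
= 4 * 4 * 4 * 4 * 4 * 4 * 4 * 4 * 4 * 4 * exp(4, 2)
= 4 * 4 * 4 * 4 * 4 * 4 * 4 * 4 * 4 * 4 * 4 * exp(4, 1)
= 4 * 4 * 4 * 4 * 4 * 4 * 4 * 4 * 4 * 4 * 4 * 4 * exp(4, 0)
= 4 * 4 * 4 * 4 * 4 * 4 * 4 * 4 * 4 * 4 * 4 * 4 * 1
= 16777216

16777216


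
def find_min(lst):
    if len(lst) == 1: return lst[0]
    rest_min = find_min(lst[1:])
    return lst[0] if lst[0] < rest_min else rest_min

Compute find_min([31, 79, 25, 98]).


find_min([31, 79, 25, 98]): compare 31 with find_min([79, 25, 98])
find_min([79, 25, 98]): compare 79 with find_min([25, 98])
find_min([25, 98]): compare 25 with find_min([98])
find_min([98]) = 98  (base case)
Compare 25 with 98 -> 25
Compare 79 with 25 -> 25
Compare 31 with 25 -> 25

25


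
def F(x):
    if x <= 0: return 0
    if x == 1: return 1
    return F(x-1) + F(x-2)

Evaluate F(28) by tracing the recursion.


Computing F(28) bottom-up:
F(0) = 0
F(1) = 1
F(2) = F(1) + F(0) = 1 + 0 = 1
F(3) = F(2) + F(1) = 1 + 1 = 2
F(4) = F(3) + F(2) = 2 + 1 = 3
F(5) = F(4) + F(3) = 3 + 2 = 5
F(6) = F(5) + F(4) = 5 + 3 = 8
F(7) = F(6) + F(5) = 8 + 5 = 13
F(8) = F(7) + F(6) = 13 + 8 = 21
F(9) = F(8) + F(7) = 21 + 13 = 34
F(10) = F(9) + F(8) = 34 + 21 = 55
F(11) = F(10) + F(9) = 55 + 34 = 89
F(12) = F(11) + F(10) = 89 + 55 = 144
F(13) = F(12) + F(11) = 144 + 89 = 233
F(14) = F(13) + F(12) = 233 + 144 = 377
F(15) = F(14) + F(13) = 377 + 233 = 610
F(16) = F(15) + F(14) = 610 + 377 = 987
F(17) = F(16) + F(15) = 987 + 610 = 1597
F(18) = F(17) + F(16) = 1597 + 987 = 2584
F(19) = F(18) + F(17) = 2584 + 1597 = 4181
F(20) = F(19) + F(18) = 4181 + 2584 = 6765
F(21) = F(20) + F(19) = 6765 + 4181 = 10946
F(22) = F(21) + F(20) = 10946 + 6765 = 17711
F(23) = F(22) + F(21) = 17711 + 10946 = 28657
F(24) = F(23) + F(22) = 28657 + 17711 = 46368
F(25) = F(24) + F(23) = 46368 + 28657 = 75025
F(26) = F(25) + F(24) = 75025 + 46368 = 121393
F(27) = F(26) + F(25) = 121393 + 75025 = 196418
F(28) = F(27) + F(26) = 196418 + 121393 = 317811

317811


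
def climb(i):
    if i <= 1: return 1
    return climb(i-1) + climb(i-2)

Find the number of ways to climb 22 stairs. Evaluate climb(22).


Building up from base cases:
climb(0) = 1
climb(1) = 1
climb(2) = climb(1) + climb(0) = 1 + 1 = 2
climb(3) = climb(2) + climb(1) = 2 + 1 = 3
climb(4) = climb(3) + climb(2) = 3 + 2 = 5
climb(5) = climb(4) + climb(3) = 5 + 3 = 8
climb(6) = climb(5) + climb(4) = 8 + 5 = 13
climb(7) = climb(6) + climb(5) = 13 + 8 = 21
climb(8) = climb(7) + climb(6) = 21 + 13 = 34
climb(9) = climb(8) + climb(7) = 34 + 21 = 55
climb(10) = climb(9) + climb(8) = 55 + 34 = 89
climb(11) = climb(10) + climb(9) = 89 + 55 = 144
climb(12) = climb(11) + climb(10) = 144 + 89 = 233
climb(13) = climb(12) + climb(11) = 233 + 144 = 377
climb(14) = climb(13) + climb(12) = 377 + 233 = 610
climb(15) = climb(14) + climb(13) = 610 + 377 = 987
climb(16) = climb(15) + climb(14) = 987 + 610 = 1597
climb(17) = climb(16) + climb(15) = 1597 + 987 = 2584
climb(18) = climb(17) + climb(16) = 2584 + 1597 = 4181
climb(19) = climb(18) + climb(17) = 4181 + 2584 = 6765
climb(20) = climb(19) + climb(18) = 6765 + 4181 = 10946
climb(21) = climb(20) + climb(19) = 10946 + 6765 = 17711
climb(22) = climb(21) + climb(20) = 17711 + 10946 = 28657

28657


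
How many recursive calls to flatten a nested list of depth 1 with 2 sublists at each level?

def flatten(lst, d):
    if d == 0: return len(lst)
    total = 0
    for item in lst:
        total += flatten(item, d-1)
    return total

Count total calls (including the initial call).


At depth 0 (root): 1 call
At depth 1: each of 1 parents calls flatten on 2 children = 2 calls
Total: 1 + 2 = 3

3


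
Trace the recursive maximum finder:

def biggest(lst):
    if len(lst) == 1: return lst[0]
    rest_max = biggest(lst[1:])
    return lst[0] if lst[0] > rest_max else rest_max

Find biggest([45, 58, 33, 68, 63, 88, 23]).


biggest([45, 58, 33, 68, 63, 88, 23]): compare 45 with biggest([58, 33, 68, 63, 88, 23])
biggest([58, 33, 68, 63, 88, 23]): compare 58 with biggest([33, 68, 63, 88, 23])
biggest([33, 68, 63, 88, 23]): compare 33 with biggest([68, 63, 88, 23])
biggest([68, 63, 88, 23]): compare 68 with biggest([63, 88, 23])
biggest([63, 88, 23]): compare 63 with biggest([88, 23])
biggest([88, 23]): compare 88 with biggest([23])
biggest([23]) = 23  (base case)
Compare 88 with 23 -> 88
Compare 63 with 88 -> 88
Compare 68 with 88 -> 88
Compare 33 with 88 -> 88
Compare 58 with 88 -> 88
Compare 45 with 88 -> 88

88


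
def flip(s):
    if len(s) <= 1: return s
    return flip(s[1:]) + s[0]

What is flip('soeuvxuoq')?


flip('soeuvxuoq') = flip('oeuvxuoq') + 's'
flip('oeuvxuoq') = flip('euvxuoq') + 'o'
flip('euvxuoq') = flip('uvxuoq') + 'e'
flip('uvxuoq') = flip('vxuoq') + 'u'
flip('vxuoq') = flip('xuoq') + 'v'
flip('xuoq') = flip('uoq') + 'x'
flip('uoq') = flip('oq') + 'u'
flip('oq') = flip('q') + 'o'
flip('q') = 'q'  (base case)
Concatenating: 'q' + 'o' + 'u' + 'x' + 'v' + 'u' + 'e' + 'o' + 's' = 'qouxvueos'

qouxvueos


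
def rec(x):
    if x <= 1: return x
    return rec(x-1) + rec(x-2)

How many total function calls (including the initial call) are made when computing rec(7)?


Let C(n) = total calls for rec(n)
C(0) = 1, C(1) = 1
C(2) = 1 + C(1) + C(0) = 1 + 1 + 1 = 3
C(3) = 1 + C(2) + C(1) = 1 + 3 + 1 = 5
C(4) = 1 + C(3) + C(2) = 1 + 5 + 3 = 9
C(5) = 1 + C(4) + C(3) = 1 + 9 + 5 = 15
C(6) = 1 + C(5) + C(4) = 1 + 15 + 9 = 25
C(7) = 1 + C(6) + C(5) = 1 + 25 + 15 = 41

41


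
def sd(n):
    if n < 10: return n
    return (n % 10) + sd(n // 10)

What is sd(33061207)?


sd(33061207) = 7 + sd(3306120)
sd(3306120) = 0 + sd(330612)
sd(330612) = 2 + sd(33061)
sd(33061) = 1 + sd(3306)
sd(3306) = 6 + sd(330)
sd(330) = 0 + sd(33)
sd(33) = 3 + sd(3)
sd(3) = 3  (base case)
Total: 7 + 0 + 2 + 1 + 6 + 0 + 3 + 3 = 22

22


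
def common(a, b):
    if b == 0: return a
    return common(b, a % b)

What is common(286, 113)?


common(286, 113) = common(113, 60)
common(113, 60) = common(60, 53)
common(60, 53) = common(53, 7)
common(53, 7) = common(7, 4)
common(7, 4) = common(4, 3)
common(4, 3) = common(3, 1)
common(3, 1) = common(1, 0)
common(1, 0) = 1  (base case)

1


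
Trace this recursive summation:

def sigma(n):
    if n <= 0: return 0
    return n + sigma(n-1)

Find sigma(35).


sigma(35)
= 35 + 34 + 33 + 32 + 31 + 30 + 29 + 28 + 27 + 26 + 25 + 24 + 23 + 22 + 21 + 20 + 19 + 18 + 17 + 16 + 15 + 14 + 13 + 12 + 11 + 10 + 9 + 8 + 7 + 6 + 5 + 4 + 3 + 2 + 1 + sigma(0)
= 35 + 34 + 33 + 32 + 31 + 30 + 29 + 28 + 27 + 26 + 25 + 24 + 23 + 22 + 21 + 20 + 19 + 18 + 17 + 16 + 15 + 14 + 13 + 12 + 11 + 10 + 9 + 8 + 7 + 6 + 5 + 4 + 3 + 2 + 1 + 0
= 630

630


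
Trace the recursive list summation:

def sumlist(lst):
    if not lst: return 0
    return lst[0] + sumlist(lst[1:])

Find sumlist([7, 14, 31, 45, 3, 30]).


sumlist([7, 14, 31, 45, 3, 30]) = 7 + sumlist([14, 31, 45, 3, 30])
sumlist([14, 31, 45, 3, 30]) = 14 + sumlist([31, 45, 3, 30])
sumlist([31, 45, 3, 30]) = 31 + sumlist([45, 3, 30])
sumlist([45, 3, 30]) = 45 + sumlist([3, 30])
sumlist([3, 30]) = 3 + sumlist([30])
sumlist([30]) = 30 + sumlist([])
sumlist([]) = 0  (base case)
Total: 7 + 14 + 31 + 45 + 3 + 30 + 0 = 130

130


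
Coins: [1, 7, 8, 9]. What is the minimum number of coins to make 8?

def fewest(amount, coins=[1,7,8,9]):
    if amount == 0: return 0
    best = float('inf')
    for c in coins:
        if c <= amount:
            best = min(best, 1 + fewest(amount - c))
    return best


Building up with DP:
fewest(0) = 0
fewest(1) = min(1+fewest(0)=1+0=1) = 1
fewest(2) = min(1+fewest(1)=1+1=2) = 2
fewest(3) = min(1+fewest(2)=1+2=3) = 3
fewest(4) = min(1+fewest(3)=1+3=4) = 4
fewest(5) = min(1+fewest(4)=1+4=5) = 5
fewest(6) = min(1+fewest(5)=1+5=6) = 6
fewest(7) = min(1+fewest(6)=1+6=7, 1+fewest(0)=1+0=1) = 1
fewest(8) = min(1+fewest(7)=1+1=2, 1+fewest(1)=1+1=2, 1+fewest(0)=1+0=1) = 1

1


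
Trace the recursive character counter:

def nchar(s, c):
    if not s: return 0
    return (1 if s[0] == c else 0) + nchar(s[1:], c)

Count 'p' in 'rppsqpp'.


s[0]='r' != 'p' -> 0
s[0]='p' == 'p' -> 1
s[0]='p' == 'p' -> 1
s[0]='s' != 'p' -> 0
s[0]='q' != 'p' -> 0
s[0]='p' == 'p' -> 1
s[0]='p' == 'p' -> 1
Sum: 0 + 1 + 1 + 0 + 0 + 1 + 1 = 4

4


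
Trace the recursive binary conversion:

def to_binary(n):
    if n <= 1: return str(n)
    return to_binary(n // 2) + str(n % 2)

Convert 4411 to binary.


to_binary(4411) = to_binary(2205) + '1'
to_binary(2205) = to_binary(1102) + '1'
to_binary(1102) = to_binary(551) + '0'
to_binary(551) = to_binary(275) + '1'
to_binary(275) = to_binary(137) + '1'
to_binary(137) = to_binary(68) + '1'
to_binary(68) = to_binary(34) + '0'
to_binary(34) = to_binary(17) + '0'
to_binary(17) = to_binary(8) + '1'
to_binary(8) = to_binary(4) + '0'
to_binary(4) = to_binary(2) + '0'
to_binary(2) = to_binary(1) + '0'
to_binary(1) = '1'  (base case)
Concatenating: '1' + '0' + '0' + '0' + '1' + '0' + '0' + '1' + '1' + '1' + '0' + '1' + '1' = '1000100111011'

1000100111011


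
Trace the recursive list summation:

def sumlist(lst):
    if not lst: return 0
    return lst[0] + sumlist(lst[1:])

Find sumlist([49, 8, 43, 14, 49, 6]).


sumlist([49, 8, 43, 14, 49, 6]) = 49 + sumlist([8, 43, 14, 49, 6])
sumlist([8, 43, 14, 49, 6]) = 8 + sumlist([43, 14, 49, 6])
sumlist([43, 14, 49, 6]) = 43 + sumlist([14, 49, 6])
sumlist([14, 49, 6]) = 14 + sumlist([49, 6])
sumlist([49, 6]) = 49 + sumlist([6])
sumlist([6]) = 6 + sumlist([])
sumlist([]) = 0  (base case)
Total: 49 + 8 + 43 + 14 + 49 + 6 + 0 = 169

169


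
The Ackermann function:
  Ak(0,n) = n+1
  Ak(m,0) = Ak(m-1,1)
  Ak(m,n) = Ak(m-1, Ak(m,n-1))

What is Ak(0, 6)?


Ak(0, 6) = 7
Result: Ak(0, 6) = 7

7


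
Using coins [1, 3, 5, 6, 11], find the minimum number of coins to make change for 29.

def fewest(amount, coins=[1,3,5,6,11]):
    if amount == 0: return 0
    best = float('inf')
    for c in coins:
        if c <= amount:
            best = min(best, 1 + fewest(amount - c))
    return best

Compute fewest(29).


Building up with DP:
fewest(0) = 0
fewest(1) = min(1+fewest(0)=1+0=1) = 1
fewest(2) = min(1+fewest(1)=1+1=2) = 2
fewest(3) = min(1+fewest(2)=1+2=3, 1+fewest(0)=1+0=1) = 1
fewest(4) = min(1+fewest(3)=1+1=2, 1+fewest(1)=1+1=2) = 2
fewest(5) = min(1+fewest(4)=1+2=3, 1+fewest(2)=1+2=3, 1+fewest(0)=1+0=1) = 1
fewest(6) = min(1+fewest(5)=1+1=2, 1+fewest(3)=1+1=2, 1+fewest(1)=1+1=2, 1+fewest(0)=1+0=1) = 1
fewest(7) = min(1+fewest(6)=1+1=2, 1+fewest(4)=1+2=3, 1+fewest(2)=1+2=3, 1+fewest(1)=1+1=2) = 2
fewest(8) = min(1+fewest(7)=1+2=3, 1+fewest(5)=1+1=2, 1+fewest(3)=1+1=2, 1+fewest(2)=1+2=3) = 2
fewest(9) = min(1+fewest(8)=1+2=3, 1+fewest(6)=1+1=2, 1+fewest(4)=1+2=3, 1+fewest(3)=1+1=2) = 2
fewest(10) = min(1+fewest(9)=1+2=3, 1+fewest(7)=1+2=3, 1+fewest(5)=1+1=2, 1+fewest(4)=1+2=3) = 2
fewest(11) = min(1+fewest(10)=1+2=3, 1+fewest(8)=1+2=3, 1+fewest(6)=1+1=2, 1+fewest(5)=1+1=2, 1+fewest(0)=1+0=1) = 1
fewest(12) = min(1+fewest(11)=1+1=2, 1+fewest(9)=1+2=3, 1+fewest(7)=1+2=3, 1+fewest(6)=1+1=2, 1+fewest(1)=1+1=2) = 2
fewest(13) = min(1+fewest(12)=1+2=3, 1+fewest(10)=1+2=3, 1+fewest(8)=1+2=3, 1+fewest(7)=1+2=3, 1+fewest(2)=1+2=3) = 3
fewest(14) = min(1+fewest(13)=1+3=4, 1+fewest(11)=1+1=2, 1+fewest(9)=1+2=3, 1+fewest(8)=1+2=3, 1+fewest(3)=1+1=2) = 2
fewest(15) = min(1+fewest(14)=1+2=3, 1+fewest(12)=1+2=3, 1+fewest(10)=1+2=3, 1+fewest(9)=1+2=3, 1+fewest(4)=1+2=3) = 3
fewest(16) = min(1+fewest(15)=1+3=4, 1+fewest(13)=1+3=4, 1+fewest(11)=1+1=2, 1+fewest(10)=1+2=3, 1+fewest(5)=1+1=2) = 2
fewest(17) = min(1+fewest(16)=1+2=3, 1+fewest(14)=1+2=3, 1+fewest(12)=1+2=3, 1+fewest(11)=1+1=2, 1+fewest(6)=1+1=2) = 2
fewest(18) = min(1+fewest(17)=1+2=3, 1+fewest(15)=1+3=4, 1+fewest(13)=1+3=4, 1+fewest(12)=1+2=3, 1+fewest(7)=1+2=3) = 3
fewest(19) = min(1+fewest(18)=1+3=4, 1+fewest(16)=1+2=3, 1+fewest(14)=1+2=3, 1+fewest(13)=1+3=4, 1+fewest(8)=1+2=3) = 3
fewest(20) = min(1+fewest(19)=1+3=4, 1+fewest(17)=1+2=3, 1+fewest(15)=1+3=4, 1+fewest(14)=1+2=3, 1+fewest(9)=1+2=3) = 3
fewest(21) = min(1+fewest(20)=1+3=4, 1+fewest(18)=1+3=4, 1+fewest(16)=1+2=3, 1+fewest(15)=1+3=4, 1+fewest(10)=1+2=3) = 3
fewest(22) = min(1+fewest(21)=1+3=4, 1+fewest(19)=1+3=4, 1+fewest(17)=1+2=3, 1+fewest(16)=1+2=3, 1+fewest(11)=1+1=2) = 2
fewest(23) = min(1+fewest(22)=1+2=3, 1+fewest(20)=1+3=4, 1+fewest(18)=1+3=4, 1+fewest(17)=1+2=3, 1+fewest(12)=1+2=3) = 3
fewest(24) = min(1+fewest(23)=1+3=4, 1+fewest(21)=1+3=4, 1+fewest(19)=1+3=4, 1+fewest(18)=1+3=4, 1+fewest(13)=1+3=4) = 4
fewest(25) = min(1+fewest(24)=1+4=5, 1+fewest(22)=1+2=3, 1+fewest(20)=1+3=4, 1+fewest(19)=1+3=4, 1+fewest(14)=1+2=3) = 3
fewest(26) = min(1+fewest(25)=1+3=4, 1+fewest(23)=1+3=4, 1+fewest(21)=1+3=4, 1+fewest(20)=1+3=4, 1+fewest(15)=1+3=4) = 4
fewest(27) = min(1+fewest(26)=1+4=5, 1+fewest(24)=1+4=5, 1+fewest(22)=1+2=3, 1+fewest(21)=1+3=4, 1+fewest(16)=1+2=3) = 3
fewest(28) = min(1+fewest(27)=1+3=4, 1+fewest(25)=1+3=4, 1+fewest(23)=1+3=4, 1+fewest(22)=1+2=3, 1+fewest(17)=1+2=3) = 3
fewest(29) = min(1+fewest(28)=1+3=4, 1+fewest(26)=1+4=5, 1+fewest(24)=1+4=5, 1+fewest(23)=1+3=4, 1+fewest(18)=1+3=4) = 4

4


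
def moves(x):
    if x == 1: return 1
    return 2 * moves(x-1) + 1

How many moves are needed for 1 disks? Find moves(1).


moves(1) = 1  (base case)

1


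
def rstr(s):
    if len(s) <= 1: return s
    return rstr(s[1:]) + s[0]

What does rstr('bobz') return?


rstr('bobz') = rstr('obz') + 'b'
rstr('obz') = rstr('bz') + 'o'
rstr('bz') = rstr('z') + 'b'
rstr('z') = 'z'  (base case)
Concatenating: 'z' + 'b' + 'o' + 'b' = 'zbob'

zbob


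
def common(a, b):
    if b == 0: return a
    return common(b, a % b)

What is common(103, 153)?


common(103, 153) = common(153, 103)
common(153, 103) = common(103, 50)
common(103, 50) = common(50, 3)
common(50, 3) = common(3, 2)
common(3, 2) = common(2, 1)
common(2, 1) = common(1, 0)
common(1, 0) = 1  (base case)

1


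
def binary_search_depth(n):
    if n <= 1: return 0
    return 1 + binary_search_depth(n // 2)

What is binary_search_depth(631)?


631 / 2 = 315
315 / 2 = 157
157 / 2 = 78
78 / 2 = 39
39 / 2 = 19
19 / 2 = 9
9 / 2 = 4
4 / 2 = 2
2 / 2 = 1
Reached 1 after 9 halvings

9


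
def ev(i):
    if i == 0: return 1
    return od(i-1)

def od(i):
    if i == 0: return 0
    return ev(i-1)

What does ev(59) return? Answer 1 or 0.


ev(59) = od(58)
od(58) = ev(57)
ev(57) = od(56)
od(56) = ev(55)
ev(55) = od(54)
od(54) = ev(53)
ev(53) = od(52)
od(52) = ev(51)
ev(51) = od(50)
od(50) = ev(49)
ev(49) = od(48)
od(48) = ev(47)
ev(47) = od(46)
od(46) = ev(45)
ev(45) = od(44)
od(44) = ev(43)
ev(43) = od(42)
od(42) = ev(41)
ev(41) = od(40)
od(40) = ev(39)
ev(39) = od(38)
od(38) = ev(37)
ev(37) = od(36)
od(36) = ev(35)
ev(35) = od(34)
od(34) = ev(33)
ev(33) = od(32)
od(32) = ev(31)
ev(31) = od(30)
od(30) = ev(29)
ev(29) = od(28)
od(28) = ev(27)
ev(27) = od(26)
od(26) = ev(25)
ev(25) = od(24)
od(24) = ev(23)
ev(23) = od(22)
od(22) = ev(21)
ev(21) = od(20)
od(20) = ev(19)
ev(19) = od(18)
od(18) = ev(17)
ev(17) = od(16)
od(16) = ev(15)
ev(15) = od(14)
od(14) = ev(13)
ev(13) = od(12)
od(12) = ev(11)
ev(11) = od(10)
od(10) = ev(9)
ev(9) = od(8)
od(8) = ev(7)
ev(7) = od(6)
od(6) = ev(5)
ev(5) = od(4)
od(4) = ev(3)
ev(3) = od(2)
od(2) = ev(1)
ev(1) = od(0)
od(0) = 0  (base case)
Result: 0

0


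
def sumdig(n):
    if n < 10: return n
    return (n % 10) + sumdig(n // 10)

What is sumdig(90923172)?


sumdig(90923172) = 2 + sumdig(9092317)
sumdig(9092317) = 7 + sumdig(909231)
sumdig(909231) = 1 + sumdig(90923)
sumdig(90923) = 3 + sumdig(9092)
sumdig(9092) = 2 + sumdig(909)
sumdig(909) = 9 + sumdig(90)
sumdig(90) = 0 + sumdig(9)
sumdig(9) = 9  (base case)
Total: 2 + 7 + 1 + 3 + 2 + 9 + 0 + 9 = 33

33


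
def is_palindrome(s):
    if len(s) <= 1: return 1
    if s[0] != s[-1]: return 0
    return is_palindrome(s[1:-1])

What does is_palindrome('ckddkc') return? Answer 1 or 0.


is_palindrome('ckddkc'): s[0]='c' == s[-1]='c' -> check is_palindrome('kddk')
is_palindrome('kddk'): s[0]='k' == s[-1]='k' -> check is_palindrome('dd')
is_palindrome('dd'): s[0]='d' == s[-1]='d' -> check is_palindrome('')
is_palindrome(''): len <= 1 -> return 1  (base case)
Result: 1 (palindrome)

1


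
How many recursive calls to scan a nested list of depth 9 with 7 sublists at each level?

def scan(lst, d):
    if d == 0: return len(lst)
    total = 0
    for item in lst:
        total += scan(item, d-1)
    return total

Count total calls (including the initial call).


At depth 0 (root): 1 call
At depth 1: each of 1 parents calls scan on 7 children = 7 calls
At depth 2: each of 7 parents calls scan on 7 children = 49 calls
At depth 3: each of 49 parents calls scan on 7 children = 343 calls
At depth 4: each of 343 parents calls scan on 7 children = 2401 calls
At depth 5: each of 2401 parents calls scan on 7 children = 16807 calls
At depth 6: each of 16807 parents calls scan on 7 children = 117649 calls
At depth 7: each of 117649 parents calls scan on 7 children = 823543 calls
At depth 8: each of 823543 parents calls scan on 7 children = 5764801 calls
At depth 9: each of 5764801 parents calls scan on 7 children = 40353607 calls
Total: 1 + 7 + 49 + 343 + 2401 + 16807 + 117649 + 823543 + 5764801 + 40353607 = 47079208

47079208


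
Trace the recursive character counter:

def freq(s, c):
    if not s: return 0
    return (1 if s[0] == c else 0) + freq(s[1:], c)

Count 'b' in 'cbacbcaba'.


s[0]='c' != 'b' -> 0
s[0]='b' == 'b' -> 1
s[0]='a' != 'b' -> 0
s[0]='c' != 'b' -> 0
s[0]='b' == 'b' -> 1
s[0]='c' != 'b' -> 0
s[0]='a' != 'b' -> 0
s[0]='b' == 'b' -> 1
s[0]='a' != 'b' -> 0
Sum: 0 + 1 + 0 + 0 + 1 + 0 + 0 + 1 + 0 = 3

3


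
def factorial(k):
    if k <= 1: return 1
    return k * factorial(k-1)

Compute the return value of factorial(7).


factorial(7)
= 7 * factorial(6)
= 7 * 6 * factorial(5)
= 7 * 6 * 5 * factorial(4)
= 7 * 6 * 5 * 4 * factorial(3)
= 7 * 6 * 5 * 4 * 3 * factorial(2)
= 7 * 6 * 5 * 4 * 3 * 2 * factorial(1)
= 7 * 6 * 5 * 4 * 3 * 2 * 1
= 5040

5040


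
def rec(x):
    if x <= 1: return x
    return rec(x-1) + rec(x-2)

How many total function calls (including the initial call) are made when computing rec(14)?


Let C(n) = total calls for rec(n)
C(0) = 1, C(1) = 1
C(2) = 1 + C(1) + C(0) = 1 + 1 + 1 = 3
C(3) = 1 + C(2) + C(1) = 1 + 3 + 1 = 5
C(4) = 1 + C(3) + C(2) = 1 + 5 + 3 = 9
C(5) = 1 + C(4) + C(3) = 1 + 9 + 5 = 15
C(6) = 1 + C(5) + C(4) = 1 + 15 + 9 = 25
C(7) = 1 + C(6) + C(5) = 1 + 25 + 15 = 41
C(8) = 1 + C(7) + C(6) = 1 + 41 + 25 = 67
C(9) = 1 + C(8) + C(7) = 1 + 67 + 41 = 109
C(10) = 1 + C(9) + C(8) = 1 + 109 + 67 = 177
C(11) = 1 + C(10) + C(9) = 1 + 177 + 109 = 287
C(12) = 1 + C(11) + C(10) = 1 + 287 + 177 = 465
C(13) = 1 + C(12) + C(11) = 1 + 465 + 287 = 753
C(14) = 1 + C(13) + C(12) = 1 + 753 + 465 = 1219

1219


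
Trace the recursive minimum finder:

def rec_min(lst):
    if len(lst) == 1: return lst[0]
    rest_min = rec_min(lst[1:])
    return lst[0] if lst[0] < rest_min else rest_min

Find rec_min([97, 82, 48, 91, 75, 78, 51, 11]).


rec_min([97, 82, 48, 91, 75, 78, 51, 11]): compare 97 with rec_min([82, 48, 91, 75, 78, 51, 11])
rec_min([82, 48, 91, 75, 78, 51, 11]): compare 82 with rec_min([48, 91, 75, 78, 51, 11])
rec_min([48, 91, 75, 78, 51, 11]): compare 48 with rec_min([91, 75, 78, 51, 11])
rec_min([91, 75, 78, 51, 11]): compare 91 with rec_min([75, 78, 51, 11])
rec_min([75, 78, 51, 11]): compare 75 with rec_min([78, 51, 11])
rec_min([78, 51, 11]): compare 78 with rec_min([51, 11])
rec_min([51, 11]): compare 51 with rec_min([11])
rec_min([11]) = 11  (base case)
Compare 51 with 11 -> 11
Compare 78 with 11 -> 11
Compare 75 with 11 -> 11
Compare 91 with 11 -> 11
Compare 48 with 11 -> 11
Compare 82 with 11 -> 11
Compare 97 with 11 -> 11

11


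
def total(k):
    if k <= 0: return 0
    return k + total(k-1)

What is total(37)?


total(37)
= 37 + 36 + 35 + 34 + 33 + 32 + 31 + 30 + 29 + 28 + 27 + 26 + 25 + 24 + 23 + 22 + 21 + 20 + 19 + 18 + 17 + 16 + 15 + 14 + 13 + 12 + 11 + 10 + 9 + 8 + 7 + 6 + 5 + 4 + 3 + 2 + 1 + total(0)
= 37 + 36 + 35 + 34 + 33 + 32 + 31 + 30 + 29 + 28 + 27 + 26 + 25 + 24 + 23 + 22 + 21 + 20 + 19 + 18 + 17 + 16 + 15 + 14 + 13 + 12 + 11 + 10 + 9 + 8 + 7 + 6 + 5 + 4 + 3 + 2 + 1 + 0
= 703

703


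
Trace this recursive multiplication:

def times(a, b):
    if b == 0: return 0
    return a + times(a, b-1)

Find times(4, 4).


times(4, 4) = 4 + times(4, 3)
times(4, 3) = 4 + times(4, 2)
times(4, 2) = 4 + times(4, 1)
times(4, 1) = 4 + times(4, 0)
times(4, 0) = 0  (base case)
Total: 4 + 4 + 4 + 4 + 0 = 16

16


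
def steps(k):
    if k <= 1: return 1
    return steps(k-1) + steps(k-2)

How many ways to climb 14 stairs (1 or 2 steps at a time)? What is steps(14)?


Building up from base cases:
steps(0) = 1
steps(1) = 1
steps(2) = steps(1) + steps(0) = 1 + 1 = 2
steps(3) = steps(2) + steps(1) = 2 + 1 = 3
steps(4) = steps(3) + steps(2) = 3 + 2 = 5
steps(5) = steps(4) + steps(3) = 5 + 3 = 8
steps(6) = steps(5) + steps(4) = 8 + 5 = 13
steps(7) = steps(6) + steps(5) = 13 + 8 = 21
steps(8) = steps(7) + steps(6) = 21 + 13 = 34
steps(9) = steps(8) + steps(7) = 34 + 21 = 55
steps(10) = steps(9) + steps(8) = 55 + 34 = 89
steps(11) = steps(10) + steps(9) = 89 + 55 = 144
steps(12) = steps(11) + steps(10) = 144 + 89 = 233
steps(13) = steps(12) + steps(11) = 233 + 144 = 377
steps(14) = steps(13) + steps(12) = 377 + 233 = 610

610


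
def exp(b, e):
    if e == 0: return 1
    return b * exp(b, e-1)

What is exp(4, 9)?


exp(4, 9)
= 4 * exp(4, 8)
= 4 * 4 * exp(4, 7)
= 4 * 4 * 4 * exp(4, 6)
= 4 * 4 * 4 * 4 * exp(4, 5)
= 4 * 4 * 4 * 4 * 4 * exp(4, 4)
= 4 * 4 * 4 * 4 * 4 * 4 * exp(4, 3)
= 4 * 4 * 4 * 4 * 4 * 4 * 4 * exp(4, 2)
= 4 * 4 * 4 * 4 * 4 * 4 * 4 * 4 * exp(4, 1)
= 4 * 4 * 4 * 4 * 4 * 4 * 4 * 4 * 4 * exp(4, 0)
= 4 * 4 * 4 * 4 * 4 * 4 * 4 * 4 * 4 * 1
= 262144

262144


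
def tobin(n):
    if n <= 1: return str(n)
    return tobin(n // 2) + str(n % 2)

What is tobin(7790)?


tobin(7790) = tobin(3895) + '0'
tobin(3895) = tobin(1947) + '1'
tobin(1947) = tobin(973) + '1'
tobin(973) = tobin(486) + '1'
tobin(486) = tobin(243) + '0'
tobin(243) = tobin(121) + '1'
tobin(121) = tobin(60) + '1'
tobin(60) = tobin(30) + '0'
tobin(30) = tobin(15) + '0'
tobin(15) = tobin(7) + '1'
tobin(7) = tobin(3) + '1'
tobin(3) = tobin(1) + '1'
tobin(1) = '1'  (base case)
Concatenating: '1' + '1' + '1' + '1' + '0' + '0' + '1' + '1' + '0' + '1' + '1' + '1' + '0' = '1111001101110'

1111001101110


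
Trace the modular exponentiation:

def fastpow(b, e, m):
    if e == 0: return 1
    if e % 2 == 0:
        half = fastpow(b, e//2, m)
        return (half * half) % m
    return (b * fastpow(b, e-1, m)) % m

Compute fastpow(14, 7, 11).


fastpow(14, 7, 11): e is odd, compute fastpow(14, 6, 11)
  fastpow(14, 6, 11): e is even, compute fastpow(14, 3, 11)
    fastpow(14, 3, 11): e is odd, compute fastpow(14, 2, 11)
      fastpow(14, 2, 11): e is even, compute fastpow(14, 1, 11)
        fastpow(14, 1, 11): e is odd, compute fastpow(14, 0, 11)
          fastpow(14, 0, 11) = 1
        (14 * 1) % 11 = 3
      half=3, (3*3) % 11 = 9
    (14 * 9) % 11 = 5
  half=5, (5*5) % 11 = 3
(14 * 3) % 11 = 9

9


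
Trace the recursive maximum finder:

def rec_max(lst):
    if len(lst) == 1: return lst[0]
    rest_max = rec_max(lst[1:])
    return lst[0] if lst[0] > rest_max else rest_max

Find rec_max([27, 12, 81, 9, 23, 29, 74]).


rec_max([27, 12, 81, 9, 23, 29, 74]): compare 27 with rec_max([12, 81, 9, 23, 29, 74])
rec_max([12, 81, 9, 23, 29, 74]): compare 12 with rec_max([81, 9, 23, 29, 74])
rec_max([81, 9, 23, 29, 74]): compare 81 with rec_max([9, 23, 29, 74])
rec_max([9, 23, 29, 74]): compare 9 with rec_max([23, 29, 74])
rec_max([23, 29, 74]): compare 23 with rec_max([29, 74])
rec_max([29, 74]): compare 29 with rec_max([74])
rec_max([74]) = 74  (base case)
Compare 29 with 74 -> 74
Compare 23 with 74 -> 74
Compare 9 with 74 -> 74
Compare 81 with 74 -> 81
Compare 12 with 81 -> 81
Compare 27 with 81 -> 81

81


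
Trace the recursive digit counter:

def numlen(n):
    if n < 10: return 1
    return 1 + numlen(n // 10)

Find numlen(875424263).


numlen(875424263) = 1 + numlen(87542426)
numlen(87542426) = 1 + numlen(8754242)
numlen(8754242) = 1 + numlen(875424)
numlen(875424) = 1 + numlen(87542)
numlen(87542) = 1 + numlen(8754)
numlen(8754) = 1 + numlen(875)
numlen(875) = 1 + numlen(87)
numlen(87) = 1 + numlen(8)
numlen(8) = 1  (base case: 8 < 10)
Unwinding: 1 + 1 + 1 + 1 + 1 + 1 + 1 + 1 + 1 = 9

9


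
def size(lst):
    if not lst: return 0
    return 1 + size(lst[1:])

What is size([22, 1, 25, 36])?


size([22, 1, 25, 36]) = 1 + size([1, 25, 36])
size([1, 25, 36]) = 1 + size([25, 36])
size([25, 36]) = 1 + size([36])
size([36]) = 1 + size([])
size([]) = 0  (base case)
Unwinding: 1 + 1 + 1 + 1 + 0 = 4

4


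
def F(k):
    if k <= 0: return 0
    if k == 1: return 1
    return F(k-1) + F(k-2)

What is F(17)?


Computing F(17) bottom-up:
F(0) = 0
F(1) = 1
F(2) = F(1) + F(0) = 1 + 0 = 1
F(3) = F(2) + F(1) = 1 + 1 = 2
F(4) = F(3) + F(2) = 2 + 1 = 3
F(5) = F(4) + F(3) = 3 + 2 = 5
F(6) = F(5) + F(4) = 5 + 3 = 8
F(7) = F(6) + F(5) = 8 + 5 = 13
F(8) = F(7) + F(6) = 13 + 8 = 21
F(9) = F(8) + F(7) = 21 + 13 = 34
F(10) = F(9) + F(8) = 34 + 21 = 55
F(11) = F(10) + F(9) = 55 + 34 = 89
F(12) = F(11) + F(10) = 89 + 55 = 144
F(13) = F(12) + F(11) = 144 + 89 = 233
F(14) = F(13) + F(12) = 233 + 144 = 377
F(15) = F(14) + F(13) = 377 + 233 = 610
F(16) = F(15) + F(14) = 610 + 377 = 987
F(17) = F(16) + F(15) = 987 + 610 = 1597

1597


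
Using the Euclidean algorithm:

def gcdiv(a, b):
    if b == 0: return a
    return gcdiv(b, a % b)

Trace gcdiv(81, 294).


gcdiv(81, 294) = gcdiv(294, 81)
gcdiv(294, 81) = gcdiv(81, 51)
gcdiv(81, 51) = gcdiv(51, 30)
gcdiv(51, 30) = gcdiv(30, 21)
gcdiv(30, 21) = gcdiv(21, 9)
gcdiv(21, 9) = gcdiv(9, 3)
gcdiv(9, 3) = gcdiv(3, 0)
gcdiv(3, 0) = 3  (base case)

3


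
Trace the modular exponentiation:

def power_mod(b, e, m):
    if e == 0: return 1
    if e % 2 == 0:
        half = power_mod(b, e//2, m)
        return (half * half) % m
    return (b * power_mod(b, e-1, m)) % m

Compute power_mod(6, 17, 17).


power_mod(6, 17, 17): e is odd, compute power_mod(6, 16, 17)
  power_mod(6, 16, 17): e is even, compute power_mod(6, 8, 17)
    power_mod(6, 8, 17): e is even, compute power_mod(6, 4, 17)
      power_mod(6, 4, 17): e is even, compute power_mod(6, 2, 17)
        power_mod(6, 2, 17): e is even, compute power_mod(6, 1, 17)
          power_mod(6, 1, 17): e is odd, compute power_mod(6, 0, 17)
          power_mod(6, 0, 17) = 1
          (6 * 1) % 17 = 6
        half=6, (6*6) % 17 = 2
      half=2, (2*2) % 17 = 4
    half=4, (4*4) % 17 = 16
  half=16, (16*16) % 17 = 1
(6 * 1) % 17 = 6

6


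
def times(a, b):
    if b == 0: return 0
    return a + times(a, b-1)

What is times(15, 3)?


times(15, 3) = 15 + times(15, 2)
times(15, 2) = 15 + times(15, 1)
times(15, 1) = 15 + times(15, 0)
times(15, 0) = 0  (base case)
Total: 15 + 15 + 15 + 0 = 45

45


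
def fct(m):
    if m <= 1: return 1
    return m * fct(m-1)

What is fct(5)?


fct(5)
= 5 * fct(4)
= 5 * 4 * fct(3)
= 5 * 4 * 3 * fct(2)
= 5 * 4 * 3 * 2 * fct(1)
= 5 * 4 * 3 * 2 * 1
= 120

120


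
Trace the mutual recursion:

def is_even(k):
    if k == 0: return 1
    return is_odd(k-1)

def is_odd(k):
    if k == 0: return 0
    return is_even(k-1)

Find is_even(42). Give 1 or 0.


is_even(42) = is_odd(41)
is_odd(41) = is_even(40)
is_even(40) = is_odd(39)
is_odd(39) = is_even(38)
is_even(38) = is_odd(37)
is_odd(37) = is_even(36)
is_even(36) = is_odd(35)
is_odd(35) = is_even(34)
is_even(34) = is_odd(33)
is_odd(33) = is_even(32)
is_even(32) = is_odd(31)
is_odd(31) = is_even(30)
is_even(30) = is_odd(29)
is_odd(29) = is_even(28)
is_even(28) = is_odd(27)
is_odd(27) = is_even(26)
is_even(26) = is_odd(25)
is_odd(25) = is_even(24)
is_even(24) = is_odd(23)
is_odd(23) = is_even(22)
is_even(22) = is_odd(21)
is_odd(21) = is_even(20)
is_even(20) = is_odd(19)
is_odd(19) = is_even(18)
is_even(18) = is_odd(17)
is_odd(17) = is_even(16)
is_even(16) = is_odd(15)
is_odd(15) = is_even(14)
is_even(14) = is_odd(13)
is_odd(13) = is_even(12)
is_even(12) = is_odd(11)
is_odd(11) = is_even(10)
is_even(10) = is_odd(9)
is_odd(9) = is_even(8)
is_even(8) = is_odd(7)
is_odd(7) = is_even(6)
is_even(6) = is_odd(5)
is_odd(5) = is_even(4)
is_even(4) = is_odd(3)
is_odd(3) = is_even(2)
is_even(2) = is_odd(1)
is_odd(1) = is_even(0)
is_even(0) = 1  (base case)
Result: 1

1


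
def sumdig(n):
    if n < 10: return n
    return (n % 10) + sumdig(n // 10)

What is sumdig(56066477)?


sumdig(56066477) = 7 + sumdig(5606647)
sumdig(5606647) = 7 + sumdig(560664)
sumdig(560664) = 4 + sumdig(56066)
sumdig(56066) = 6 + sumdig(5606)
sumdig(5606) = 6 + sumdig(560)
sumdig(560) = 0 + sumdig(56)
sumdig(56) = 6 + sumdig(5)
sumdig(5) = 5  (base case)
Total: 7 + 7 + 4 + 6 + 6 + 0 + 6 + 5 = 41

41


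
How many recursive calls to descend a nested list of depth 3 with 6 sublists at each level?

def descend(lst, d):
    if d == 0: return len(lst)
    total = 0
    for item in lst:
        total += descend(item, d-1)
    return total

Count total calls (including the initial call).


At depth 0 (root): 1 call
At depth 1: each of 1 parents calls descend on 6 children = 6 calls
At depth 2: each of 6 parents calls descend on 6 children = 36 calls
At depth 3: each of 36 parents calls descend on 6 children = 216 calls
Total: 1 + 6 + 36 + 216 = 259

259


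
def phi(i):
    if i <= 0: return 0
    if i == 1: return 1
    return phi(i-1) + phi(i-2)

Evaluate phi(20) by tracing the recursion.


Computing phi(20) bottom-up:
phi(0) = 0
phi(1) = 1
phi(2) = phi(1) + phi(0) = 1 + 0 = 1
phi(3) = phi(2) + phi(1) = 1 + 1 = 2
phi(4) = phi(3) + phi(2) = 2 + 1 = 3
phi(5) = phi(4) + phi(3) = 3 + 2 = 5
phi(6) = phi(5) + phi(4) = 5 + 3 = 8
phi(7) = phi(6) + phi(5) = 8 + 5 = 13
phi(8) = phi(7) + phi(6) = 13 + 8 = 21
phi(9) = phi(8) + phi(7) = 21 + 13 = 34
phi(10) = phi(9) + phi(8) = 34 + 21 = 55
phi(11) = phi(10) + phi(9) = 55 + 34 = 89
phi(12) = phi(11) + phi(10) = 89 + 55 = 144
phi(13) = phi(12) + phi(11) = 144 + 89 = 233
phi(14) = phi(13) + phi(12) = 233 + 144 = 377
phi(15) = phi(14) + phi(13) = 377 + 233 = 610
phi(16) = phi(15) + phi(14) = 610 + 377 = 987
phi(17) = phi(16) + phi(15) = 987 + 610 = 1597
phi(18) = phi(17) + phi(16) = 1597 + 987 = 2584
phi(19) = phi(18) + phi(17) = 2584 + 1597 = 4181
phi(20) = phi(19) + phi(18) = 4181 + 2584 = 6765

6765


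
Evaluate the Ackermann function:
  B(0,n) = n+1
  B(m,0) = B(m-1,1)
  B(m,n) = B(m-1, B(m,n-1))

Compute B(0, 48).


B(0, 48) = 49
Result: B(0, 48) = 49

49


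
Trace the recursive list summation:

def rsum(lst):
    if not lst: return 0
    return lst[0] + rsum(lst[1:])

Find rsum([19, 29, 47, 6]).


rsum([19, 29, 47, 6]) = 19 + rsum([29, 47, 6])
rsum([29, 47, 6]) = 29 + rsum([47, 6])
rsum([47, 6]) = 47 + rsum([6])
rsum([6]) = 6 + rsum([])
rsum([]) = 0  (base case)
Total: 19 + 29 + 47 + 6 + 0 = 101

101


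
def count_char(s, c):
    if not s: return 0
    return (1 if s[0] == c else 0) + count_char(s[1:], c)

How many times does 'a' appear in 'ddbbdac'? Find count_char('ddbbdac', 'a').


s[0]='d' != 'a' -> 0
s[0]='d' != 'a' -> 0
s[0]='b' != 'a' -> 0
s[0]='b' != 'a' -> 0
s[0]='d' != 'a' -> 0
s[0]='a' == 'a' -> 1
s[0]='c' != 'a' -> 0
Sum: 0 + 0 + 0 + 0 + 0 + 1 + 0 = 1

1


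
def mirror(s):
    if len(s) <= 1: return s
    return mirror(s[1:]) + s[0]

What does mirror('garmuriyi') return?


mirror('garmuriyi') = mirror('armuriyi') + 'g'
mirror('armuriyi') = mirror('rmuriyi') + 'a'
mirror('rmuriyi') = mirror('muriyi') + 'r'
mirror('muriyi') = mirror('uriyi') + 'm'
mirror('uriyi') = mirror('riyi') + 'u'
mirror('riyi') = mirror('iyi') + 'r'
mirror('iyi') = mirror('yi') + 'i'
mirror('yi') = mirror('i') + 'y'
mirror('i') = 'i'  (base case)
Concatenating: 'i' + 'y' + 'i' + 'r' + 'u' + 'm' + 'r' + 'a' + 'g' = 'iyirumrag'

iyirumrag


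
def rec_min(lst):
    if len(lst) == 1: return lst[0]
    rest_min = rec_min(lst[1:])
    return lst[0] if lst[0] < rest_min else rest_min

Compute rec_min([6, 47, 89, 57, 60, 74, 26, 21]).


rec_min([6, 47, 89, 57, 60, 74, 26, 21]): compare 6 with rec_min([47, 89, 57, 60, 74, 26, 21])
rec_min([47, 89, 57, 60, 74, 26, 21]): compare 47 with rec_min([89, 57, 60, 74, 26, 21])
rec_min([89, 57, 60, 74, 26, 21]): compare 89 with rec_min([57, 60, 74, 26, 21])
rec_min([57, 60, 74, 26, 21]): compare 57 with rec_min([60, 74, 26, 21])
rec_min([60, 74, 26, 21]): compare 60 with rec_min([74, 26, 21])
rec_min([74, 26, 21]): compare 74 with rec_min([26, 21])
rec_min([26, 21]): compare 26 with rec_min([21])
rec_min([21]) = 21  (base case)
Compare 26 with 21 -> 21
Compare 74 with 21 -> 21
Compare 60 with 21 -> 21
Compare 57 with 21 -> 21
Compare 89 with 21 -> 21
Compare 47 with 21 -> 21
Compare 6 with 21 -> 6

6


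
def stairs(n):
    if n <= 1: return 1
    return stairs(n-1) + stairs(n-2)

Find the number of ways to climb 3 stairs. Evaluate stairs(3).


Building up from base cases:
stairs(0) = 1
stairs(1) = 1
stairs(2) = stairs(1) + stairs(0) = 1 + 1 = 2
stairs(3) = stairs(2) + stairs(1) = 2 + 1 = 3

3


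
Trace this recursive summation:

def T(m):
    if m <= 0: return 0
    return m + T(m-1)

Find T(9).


T(9)
= 9 + 8 + 7 + 6 + 5 + 4 + 3 + 2 + 1 + T(0)
= 9 + 8 + 7 + 6 + 5 + 4 + 3 + 2 + 1 + 0
= 45

45


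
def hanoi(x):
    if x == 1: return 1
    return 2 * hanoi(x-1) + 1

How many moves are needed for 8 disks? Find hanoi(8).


hanoi(8) = 2 * hanoi(7) + 1
hanoi(7) = 2 * hanoi(6) + 1
hanoi(6) = 2 * hanoi(5) + 1
hanoi(5) = 2 * hanoi(4) + 1
hanoi(4) = 2 * hanoi(3) + 1
hanoi(3) = 2 * hanoi(2) + 1
hanoi(2) = 2 * hanoi(1) + 1
hanoi(1) = 1  (base case)
hanoi(2) = 2 * 1 + 1 = 3
hanoi(3) = 2 * 3 + 1 = 7
hanoi(4) = 2 * 7 + 1 = 15
hanoi(5) = 2 * 15 + 1 = 31
hanoi(6) = 2 * 31 + 1 = 63
hanoi(7) = 2 * 63 + 1 = 127
hanoi(8) = 2 * 127 + 1 = 255

255
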